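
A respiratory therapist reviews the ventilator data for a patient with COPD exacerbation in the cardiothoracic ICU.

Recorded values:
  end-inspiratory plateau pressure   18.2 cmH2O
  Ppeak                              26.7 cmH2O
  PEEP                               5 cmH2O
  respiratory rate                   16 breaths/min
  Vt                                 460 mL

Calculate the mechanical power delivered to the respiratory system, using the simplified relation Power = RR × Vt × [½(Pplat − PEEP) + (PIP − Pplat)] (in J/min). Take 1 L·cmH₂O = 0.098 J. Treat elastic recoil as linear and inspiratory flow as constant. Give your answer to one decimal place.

10.9

Per-breath work = Vt × [½(Pplat−PEEP) + (PIP−Pplat)] = 0.460 × [0.5×13.2 + 8.5] = 0.460 × 15.1 = 6.946 L·cmH2O.
Power = 16 × 6.946 = 111.14 L·cmH2O/min.
× 0.098 J/(L·cmH2O) → 10.892 J/min.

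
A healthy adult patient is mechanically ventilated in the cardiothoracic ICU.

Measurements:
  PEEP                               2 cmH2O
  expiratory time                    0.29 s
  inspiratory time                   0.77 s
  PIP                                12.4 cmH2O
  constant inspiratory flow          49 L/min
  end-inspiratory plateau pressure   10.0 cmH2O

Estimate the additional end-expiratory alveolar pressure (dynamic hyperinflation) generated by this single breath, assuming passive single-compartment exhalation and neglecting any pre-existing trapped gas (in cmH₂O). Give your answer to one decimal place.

2.3

Flow: 49 L/min ÷ 60 = 0.8167 L/s.
Vt = flow × Ti = 0.8167 L/s × 0.77 s × 1000 mL/L = 628.86 mL.
R = (PIP − Pplat)/V̇ = (12.4 − 10.0) / 0.8167 = 2.4/0.8167 = 2.939 cmH2O·s/L.
C = Vt/(Pplat − PEEP) = 628.86 / (10.0 − 2) = 628.86/8.0 = 78.608 mL/cmH2O.
τ = R × C = 2.939 × 0.07861 L/cmH2O = 0.231 s.
Fraction remaining = e^(−Te/τ) = e^(−0.29/0.231) = 0.285; trapped volume = 628.86 × 0.285 = 179.23 mL.
Additional alveolar pressure from trapping ≈ V_trapped / C = 179.23 / 78.608 = 2.28 cmH2O.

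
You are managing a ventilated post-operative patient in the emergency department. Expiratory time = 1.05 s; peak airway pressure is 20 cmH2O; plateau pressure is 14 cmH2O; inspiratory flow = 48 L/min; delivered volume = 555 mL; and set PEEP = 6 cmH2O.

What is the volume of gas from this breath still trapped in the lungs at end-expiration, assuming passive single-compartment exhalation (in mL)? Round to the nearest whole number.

Flow: 48 L/min ÷ 60 = 0.8 L/s.
R = (PIP − Pplat)/V̇ = (20 − 14) / 0.8 = 6.0/0.8 = 7.5 cmH2O·s/L.
C = Vt/(Pplat − PEEP) = 555.0 / (14 − 6) = 555.0/8.0 = 69.375 mL/cmH2O.
τ = R × C = 7.5 × 0.06938 L/cmH2O = 0.5204 s.
Fraction remaining = e^(−Te/τ) = e^(−1.05/0.5204) = 0.133.
Trapped volume = 555.0 × 0.133 = 73.815 mL.

74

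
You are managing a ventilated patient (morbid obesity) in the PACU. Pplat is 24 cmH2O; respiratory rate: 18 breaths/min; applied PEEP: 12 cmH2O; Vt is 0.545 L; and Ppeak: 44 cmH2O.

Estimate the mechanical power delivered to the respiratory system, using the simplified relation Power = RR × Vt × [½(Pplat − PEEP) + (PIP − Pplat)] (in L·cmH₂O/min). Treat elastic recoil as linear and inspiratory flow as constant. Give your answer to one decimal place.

Per-breath work = Vt × [½(Pplat−PEEP) + (PIP−Pplat)] = 0.545 × [0.5×12.0 + 20.0] = 0.545 × 26.0 = 14.17 L·cmH2O.
Power = 18 × 14.17 = 255.06 L·cmH2O/min.

255.1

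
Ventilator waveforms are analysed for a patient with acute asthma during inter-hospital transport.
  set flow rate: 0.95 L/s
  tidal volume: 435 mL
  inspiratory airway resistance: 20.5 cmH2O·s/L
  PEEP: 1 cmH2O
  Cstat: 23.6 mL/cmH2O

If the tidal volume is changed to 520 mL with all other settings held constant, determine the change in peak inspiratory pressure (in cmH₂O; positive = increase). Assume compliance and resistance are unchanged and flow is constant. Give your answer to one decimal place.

3.6

PIP = Vt/C + R·V̇ + PEEP (constant-flow equation of motion).
Only the elastic term changes: ΔPIP = ΔVt / C = (520 − 435) / 23.6 = 3.602 cmH2O.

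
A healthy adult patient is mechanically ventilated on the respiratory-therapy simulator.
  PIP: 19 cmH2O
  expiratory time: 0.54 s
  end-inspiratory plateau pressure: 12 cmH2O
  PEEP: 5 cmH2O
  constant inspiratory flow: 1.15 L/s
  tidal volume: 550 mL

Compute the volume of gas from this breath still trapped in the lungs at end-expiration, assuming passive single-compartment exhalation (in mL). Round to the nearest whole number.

178

R = (PIP − Pplat)/V̇ = (19 − 12) / 1.15 = 7.0/1.15 = 6.087 cmH2O·s/L.
C = Vt/(Pplat − PEEP) = 550.0 / (12 − 5) = 550.0/7.0 = 78.571 mL/cmH2O.
τ = R × C = 6.087 × 0.07857 L/cmH2O = 0.4783 s.
Fraction remaining = e^(−Te/τ) = e^(−0.54/0.4783) = 0.3234.
Trapped volume = 550.0 × 0.3234 = 177.87 mL.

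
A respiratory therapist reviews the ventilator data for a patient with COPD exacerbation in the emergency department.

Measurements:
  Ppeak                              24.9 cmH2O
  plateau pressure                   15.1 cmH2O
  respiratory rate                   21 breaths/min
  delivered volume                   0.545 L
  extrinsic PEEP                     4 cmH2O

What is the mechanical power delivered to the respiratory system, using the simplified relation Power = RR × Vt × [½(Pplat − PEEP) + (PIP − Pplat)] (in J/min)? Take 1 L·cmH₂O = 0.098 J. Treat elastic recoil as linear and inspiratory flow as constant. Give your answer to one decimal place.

17.2

Per-breath work = Vt × [½(Pplat−PEEP) + (PIP−Pplat)] = 0.545 × [0.5×11.1 + 9.8] = 0.545 × 15.35 = 8.366 L·cmH2O.
Power = 21 × 8.366 = 175.69 L·cmH2O/min.
× 0.098 J/(L·cmH2O) → 17.218 J/min.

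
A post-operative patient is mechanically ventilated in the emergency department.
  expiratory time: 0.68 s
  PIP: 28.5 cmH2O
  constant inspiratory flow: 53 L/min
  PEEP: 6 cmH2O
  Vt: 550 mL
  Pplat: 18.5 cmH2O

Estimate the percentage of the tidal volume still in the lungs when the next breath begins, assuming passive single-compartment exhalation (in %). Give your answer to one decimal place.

Flow: 53 L/min ÷ 60 = 0.8833 L/s.
R = (PIP − Pplat)/V̇ = (28.5 − 18.5) / 0.8833 = 10.0/0.8833 = 11.321 cmH2O·s/L.
C = Vt/(Pplat − PEEP) = 550.0 / (18.5 − 6) = 550.0/12.5 = 44.0 mL/cmH2O.
τ = R × C = 11.321 × 0.044 L/cmH2O = 0.4981 s.
Fraction remaining at end-expiration = e^(−Te/τ) = e^(−0.68/0.4981) = 0.2553 → 25.53%.

25.5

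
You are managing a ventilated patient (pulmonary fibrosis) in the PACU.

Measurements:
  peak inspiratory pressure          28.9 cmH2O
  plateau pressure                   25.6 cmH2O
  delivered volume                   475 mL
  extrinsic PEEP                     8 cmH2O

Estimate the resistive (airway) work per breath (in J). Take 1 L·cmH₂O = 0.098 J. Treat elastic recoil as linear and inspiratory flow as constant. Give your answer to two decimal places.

0.15

With constant inspiratory flow the resistive pressure is constant at PIP − Pplat = 28.9 − 25.6 = 3.3 cmH2O, so resistive work = 3.3 × 0.475 = 1.568 L·cmH2O.
× 0.098 J/(L·cmH2O) → 0.1537 J.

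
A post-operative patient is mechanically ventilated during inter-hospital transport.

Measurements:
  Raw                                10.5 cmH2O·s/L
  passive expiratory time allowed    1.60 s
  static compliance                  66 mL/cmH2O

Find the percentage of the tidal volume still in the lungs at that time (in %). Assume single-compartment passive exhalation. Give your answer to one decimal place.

τ = R × C = 10.5 × 66 mL/cmH2O = 10.5 × 0.066 L/cmH2O = 0.693 s.
Passive exhalation: V(t)/V₀ = e^(−t/τ) = e^(−1.60/0.693) = 0.09938.
Fraction remaining = 0.09938 → 9.938%.

9.9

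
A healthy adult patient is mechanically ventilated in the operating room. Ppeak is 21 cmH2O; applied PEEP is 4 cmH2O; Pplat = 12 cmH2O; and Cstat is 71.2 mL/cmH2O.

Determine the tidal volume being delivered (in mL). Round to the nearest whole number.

Vt = Cstat × (Pplat − PEEP) = 71.2 × (12 − 4) = 71.2 × 8.0 = 569.6 mL.

570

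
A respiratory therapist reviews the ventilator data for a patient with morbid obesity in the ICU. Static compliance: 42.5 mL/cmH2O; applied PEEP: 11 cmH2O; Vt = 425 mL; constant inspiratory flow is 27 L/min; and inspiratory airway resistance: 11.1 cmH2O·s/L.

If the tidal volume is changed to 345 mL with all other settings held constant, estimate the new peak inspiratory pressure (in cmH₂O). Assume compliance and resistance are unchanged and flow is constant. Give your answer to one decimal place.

24.1

Flow: 27 L/min ÷ 60 = 0.45 L/s.
PIP = Vt/C + R·V̇ + PEEP (constant-flow equation of motion).
Only the elastic term changes: ΔPIP = ΔVt / C = (345 − 425) / 42.5 = -1.882 cmH2O.
Original PIP = 425/42.5 + 11.1×0.45 + 11 = 25.995 cmH2O; new PIP = 25.995 + (-1.882) = 24.113 cmH2O.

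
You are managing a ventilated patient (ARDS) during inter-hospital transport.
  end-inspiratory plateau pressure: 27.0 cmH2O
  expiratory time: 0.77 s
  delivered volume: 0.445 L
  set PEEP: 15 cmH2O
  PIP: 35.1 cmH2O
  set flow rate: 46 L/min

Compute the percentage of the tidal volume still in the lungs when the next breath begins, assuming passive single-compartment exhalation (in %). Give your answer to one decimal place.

14.0

Flow: 46 L/min ÷ 60 = 0.7667 L/s.
R = (PIP − Pplat)/V̇ = (35.1 − 27.0) / 0.7667 = 8.1/0.7667 = 10.565 cmH2O·s/L.
C = Vt/(Pplat − PEEP) = 445.0 / (27.0 − 15) = 445.0/12.0 = 37.083 mL/cmH2O.
τ = R × C = 10.565 × 0.03708 L/cmH2O = 0.3918 s.
Fraction remaining at end-expiration = e^(−Te/τ) = e^(−0.77/0.3918) = 0.1401 → 14.01%.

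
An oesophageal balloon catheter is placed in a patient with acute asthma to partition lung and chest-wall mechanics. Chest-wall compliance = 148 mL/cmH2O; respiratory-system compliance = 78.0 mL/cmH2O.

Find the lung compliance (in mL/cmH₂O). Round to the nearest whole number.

165

1/CL = 1/Crs − 1/Ccw.
1/CL = 1/78.0 − 1/148 = 0.006064.
CL = 164.91 mL/cmH2O.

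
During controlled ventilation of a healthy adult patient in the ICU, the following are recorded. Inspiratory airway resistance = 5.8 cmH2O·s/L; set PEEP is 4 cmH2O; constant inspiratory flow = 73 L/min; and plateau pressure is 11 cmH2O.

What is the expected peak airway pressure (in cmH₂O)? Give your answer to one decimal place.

Flow: 73 L/min ÷ 60 = 1.2167 L/s.
PIP = Pplat + Raw × flow = 11 + 5.8 × 1.2167 = 11 + 7.057 = 18.057 cmH2O.

18.1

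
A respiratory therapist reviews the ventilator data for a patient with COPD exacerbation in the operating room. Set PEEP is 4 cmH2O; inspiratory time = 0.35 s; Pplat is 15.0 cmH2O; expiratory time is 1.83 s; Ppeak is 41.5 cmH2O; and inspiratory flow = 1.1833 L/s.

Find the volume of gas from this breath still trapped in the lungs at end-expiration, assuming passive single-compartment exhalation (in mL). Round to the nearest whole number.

Vt = flow × Ti = 1.1833 L/s × 0.35 s × 1000 mL/L = 414.16 mL.
R = (PIP − Pplat)/V̇ = (41.5 − 15.0) / 1.1833 = 26.5/1.1833 = 22.395 cmH2O·s/L.
C = Vt/(Pplat − PEEP) = 414.16 / (15.0 − 4) = 414.16/11.0 = 37.651 mL/cmH2O.
τ = R × C = 22.395 × 0.03765 L/cmH2O = 0.8432 s.
Fraction remaining = e^(−Te/τ) = e^(−1.83/0.8432) = 0.1141.
Trapped volume = 414.16 × 0.1141 = 47.256 mL.

47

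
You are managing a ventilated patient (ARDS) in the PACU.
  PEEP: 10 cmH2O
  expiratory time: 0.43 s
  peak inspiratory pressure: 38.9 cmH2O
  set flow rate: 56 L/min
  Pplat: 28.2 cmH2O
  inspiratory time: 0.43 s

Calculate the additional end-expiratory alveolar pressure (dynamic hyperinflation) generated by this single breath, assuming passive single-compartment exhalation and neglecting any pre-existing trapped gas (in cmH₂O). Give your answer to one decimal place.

Flow: 56 L/min ÷ 60 = 0.9333 L/s.
Vt = flow × Ti = 0.9333 L/s × 0.43 s × 1000 mL/L = 401.32 mL.
R = (PIP − Pplat)/V̇ = (38.9 − 28.2) / 0.9333 = 10.7/0.9333 = 11.465 cmH2O·s/L.
C = Vt/(Pplat − PEEP) = 401.32 / (28.2 − 10) = 401.32/18.2 = 22.051 mL/cmH2O.
τ = R × C = 11.465 × 0.02205 L/cmH2O = 0.2528 s.
Fraction remaining = e^(−Te/τ) = e^(−0.43/0.2528) = 0.1825; trapped volume = 401.32 × 0.1825 = 73.241 mL.
Additional alveolar pressure from trapping ≈ V_trapped / C = 73.241 / 22.051 = 3.321 cmH2O.

3.3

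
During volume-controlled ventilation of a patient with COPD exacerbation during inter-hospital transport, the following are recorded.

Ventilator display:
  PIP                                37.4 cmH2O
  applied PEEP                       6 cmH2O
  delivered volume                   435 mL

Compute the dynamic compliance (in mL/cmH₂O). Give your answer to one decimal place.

13.9

Dynamic compliance = Vt / (PIP − PEEP) = 435 / (37.4 − 6) = 435 / 31.4 = 13.854 mL/cmH2O.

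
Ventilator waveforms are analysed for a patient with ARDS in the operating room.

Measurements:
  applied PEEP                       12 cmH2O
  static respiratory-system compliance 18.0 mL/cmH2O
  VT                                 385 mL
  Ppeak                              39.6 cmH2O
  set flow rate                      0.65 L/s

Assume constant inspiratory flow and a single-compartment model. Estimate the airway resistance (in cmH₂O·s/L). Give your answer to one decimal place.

9.6

Equation of motion (constant flow): PIP = Vt/C + R·V̇ + PEEP.
R·V̇ = PIP − Vt/C − PEEP = 39.6 − 385/18.0 − 12 = 39.6 − 21.389 − 12 = 6.211 cmH2O.
R = 6.211 / 0.65 = 9.555 cmH2O·s/L.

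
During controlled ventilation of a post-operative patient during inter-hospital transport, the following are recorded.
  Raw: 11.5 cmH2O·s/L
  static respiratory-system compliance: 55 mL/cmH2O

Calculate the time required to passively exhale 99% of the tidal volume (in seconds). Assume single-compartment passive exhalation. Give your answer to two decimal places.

2.91

τ = R × C = 11.5 × 55 mL/cmH2O = 11.5 × 0.055 L/cmH2O = 0.6325 s.
Exhaled fraction f = 1 − e^(−t/τ) → t = −τ·ln(1 − f) = −0.6325·ln(0.01) = 2.913 s.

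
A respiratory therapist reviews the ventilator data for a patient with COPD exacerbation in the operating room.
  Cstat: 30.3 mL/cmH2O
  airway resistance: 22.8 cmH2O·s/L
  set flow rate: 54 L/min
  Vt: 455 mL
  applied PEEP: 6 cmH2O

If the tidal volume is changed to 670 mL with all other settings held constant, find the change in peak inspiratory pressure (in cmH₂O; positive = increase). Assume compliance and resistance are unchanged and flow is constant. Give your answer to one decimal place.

PIP = Vt/C + R·V̇ + PEEP (constant-flow equation of motion).
Only the elastic term changes: ΔPIP = ΔVt / C = (670 − 455) / 30.3 = 7.096 cmH2O.

7.1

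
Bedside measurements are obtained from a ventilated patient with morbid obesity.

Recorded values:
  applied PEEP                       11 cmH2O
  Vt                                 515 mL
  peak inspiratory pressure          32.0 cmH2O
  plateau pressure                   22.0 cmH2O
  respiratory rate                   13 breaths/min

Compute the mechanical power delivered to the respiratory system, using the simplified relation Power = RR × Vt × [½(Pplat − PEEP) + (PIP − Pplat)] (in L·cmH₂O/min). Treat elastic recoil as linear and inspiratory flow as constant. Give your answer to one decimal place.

103.8

Per-breath work = Vt × [½(Pplat−PEEP) + (PIP−Pplat)] = 0.515 × [0.5×11.0 + 10.0] = 0.515 × 15.5 = 7.983 L·cmH2O.
Power = 13 × 7.983 = 103.78 L·cmH2O/min.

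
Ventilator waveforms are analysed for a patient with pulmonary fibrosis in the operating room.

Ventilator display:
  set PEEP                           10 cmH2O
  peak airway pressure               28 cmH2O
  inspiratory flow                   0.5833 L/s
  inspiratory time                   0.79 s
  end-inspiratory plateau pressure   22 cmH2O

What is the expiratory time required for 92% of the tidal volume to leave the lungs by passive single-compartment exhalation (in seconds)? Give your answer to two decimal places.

1.00

Vt = flow × Ti = 0.5833 L/s × 0.79 s × 1000 mL/L = 460.81 mL.
R = (PIP − Pplat)/V̇ = (28 − 22) / 0.5833 = 6.0/0.5833 = 10.286 cmH2O·s/L.
C = Vt/(Pplat − PEEP) = 460.81 / (22 − 10) = 460.81/12.0 = 38.401 mL/cmH2O.
τ = R × C = 10.286 × 0.0384 L/cmH2O = 0.395 s.
t = −τ·ln(1 − 0.92) = −0.395·ln(0.08) = 0.9977 s.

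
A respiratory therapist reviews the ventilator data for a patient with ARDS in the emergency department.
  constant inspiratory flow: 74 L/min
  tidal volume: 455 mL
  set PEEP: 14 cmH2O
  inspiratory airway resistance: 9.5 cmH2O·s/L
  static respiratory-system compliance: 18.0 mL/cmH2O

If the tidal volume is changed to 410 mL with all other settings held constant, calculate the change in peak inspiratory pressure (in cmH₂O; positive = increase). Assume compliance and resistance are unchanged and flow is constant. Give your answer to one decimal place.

-2.5

PIP = Vt/C + R·V̇ + PEEP (constant-flow equation of motion).
Only the elastic term changes: ΔPIP = ΔVt / C = (410 − 455) / 18.0 = -2.5 cmH2O.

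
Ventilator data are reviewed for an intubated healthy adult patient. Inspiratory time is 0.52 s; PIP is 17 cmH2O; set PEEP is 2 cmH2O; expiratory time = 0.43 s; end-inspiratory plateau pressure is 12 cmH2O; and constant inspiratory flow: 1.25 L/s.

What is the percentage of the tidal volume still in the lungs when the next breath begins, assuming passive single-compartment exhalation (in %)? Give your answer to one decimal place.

19.1

Vt = flow × Ti = 1.25 L/s × 0.52 s × 1000 mL/L = 650.0 mL.
R = (PIP − Pplat)/V̇ = (17 − 12) / 1.25 = 5.0/1.25 = 4.0 cmH2O·s/L.
C = Vt/(Pplat − PEEP) = 650.0 / (12 − 2) = 650.0/10.0 = 65.0 mL/cmH2O.
τ = R × C = 4.0 × 0.065 L/cmH2O = 0.26 s.
Fraction remaining at end-expiration = e^(−Te/τ) = e^(−0.43/0.26) = 0.1913 → 19.13%.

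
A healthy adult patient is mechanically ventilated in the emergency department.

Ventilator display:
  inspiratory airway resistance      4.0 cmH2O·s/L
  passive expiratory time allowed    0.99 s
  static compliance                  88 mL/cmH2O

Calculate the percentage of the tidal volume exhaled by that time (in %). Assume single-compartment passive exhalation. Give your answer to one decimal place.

τ = R × C = 4.0 × 88 mL/cmH2O = 4.0 × 0.088 L/cmH2O = 0.352 s.
Passive exhalation: V(t)/V₀ = e^(−t/τ) = e^(−0.99/0.352) = 0.06005.
Fraction exhaled = 1 − 0.06005 = 0.94 → 94.0%.

94.0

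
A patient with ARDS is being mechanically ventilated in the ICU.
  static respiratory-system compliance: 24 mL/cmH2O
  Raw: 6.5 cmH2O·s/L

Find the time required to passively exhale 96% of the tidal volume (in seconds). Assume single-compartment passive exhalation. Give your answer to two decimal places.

0.50

τ = R × C = 6.5 × 24 mL/cmH2O = 6.5 × 0.024 L/cmH2O = 0.156 s.
Exhaled fraction f = 1 − e^(−t/τ) → t = −τ·ln(1 − f) = −0.156·ln(0.04) = 0.5021 s.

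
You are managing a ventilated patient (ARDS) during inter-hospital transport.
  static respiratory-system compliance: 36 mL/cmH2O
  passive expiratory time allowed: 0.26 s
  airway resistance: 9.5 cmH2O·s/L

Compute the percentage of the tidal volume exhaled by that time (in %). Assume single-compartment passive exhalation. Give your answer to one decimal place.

53.2

τ = R × C = 9.5 × 36 mL/cmH2O = 9.5 × 0.036 L/cmH2O = 0.342 s.
Passive exhalation: V(t)/V₀ = e^(−t/τ) = e^(−0.26/0.342) = 0.4676.
Fraction exhaled = 1 − 0.4676 = 0.5324 → 53.24%.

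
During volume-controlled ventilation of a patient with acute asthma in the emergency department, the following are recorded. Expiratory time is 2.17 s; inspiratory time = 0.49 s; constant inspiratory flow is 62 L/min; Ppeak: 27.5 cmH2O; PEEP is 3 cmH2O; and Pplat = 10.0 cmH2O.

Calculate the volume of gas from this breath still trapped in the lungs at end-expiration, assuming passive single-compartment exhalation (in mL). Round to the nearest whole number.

Flow: 62 L/min ÷ 60 = 1.0333 L/s.
Vt = flow × Ti = 1.0333 L/s × 0.49 s × 1000 mL/L = 506.32 mL.
R = (PIP − Pplat)/V̇ = (27.5 − 10.0) / 1.0333 = 17.5/1.0333 = 16.936 cmH2O·s/L.
C = Vt/(Pplat − PEEP) = 506.32 / (10.0 − 3) = 506.32/7.0 = 72.331 mL/cmH2O.
τ = R × C = 16.936 × 0.07233 L/cmH2O = 1.225 s.
Fraction remaining = e^(−Te/τ) = e^(−2.17/1.225) = 0.1701.
Trapped volume = 506.32 × 0.1701 = 86.125 mL.

86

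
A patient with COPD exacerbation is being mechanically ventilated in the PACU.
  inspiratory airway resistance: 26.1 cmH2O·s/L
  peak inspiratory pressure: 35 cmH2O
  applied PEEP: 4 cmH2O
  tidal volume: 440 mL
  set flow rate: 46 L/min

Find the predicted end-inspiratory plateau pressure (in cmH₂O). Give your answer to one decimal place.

Flow: 46 L/min ÷ 60 = 0.7667 L/s.
Pplat = PIP − Raw × flow = 35 − 26.1 × 0.7667 = 35 − 20.011 = 14.989 cmH2O.

15.0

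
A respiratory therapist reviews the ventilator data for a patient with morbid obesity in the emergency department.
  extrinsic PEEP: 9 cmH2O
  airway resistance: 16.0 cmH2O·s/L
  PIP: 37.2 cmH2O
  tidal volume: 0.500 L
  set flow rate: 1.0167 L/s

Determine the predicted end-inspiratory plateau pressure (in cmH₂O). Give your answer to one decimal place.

20.9

Pplat = PIP − Raw × flow = 37.2 − 16.0 × 1.0167 = 37.2 − 16.267 = 20.933 cmH2O.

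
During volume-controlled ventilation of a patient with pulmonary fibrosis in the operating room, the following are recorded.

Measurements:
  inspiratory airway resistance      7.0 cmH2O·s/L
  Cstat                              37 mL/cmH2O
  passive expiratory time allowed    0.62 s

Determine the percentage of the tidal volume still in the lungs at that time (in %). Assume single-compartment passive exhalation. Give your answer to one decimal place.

τ = R × C = 7.0 × 37 mL/cmH2O = 7.0 × 0.037 L/cmH2O = 0.259 s.
Passive exhalation: V(t)/V₀ = e^(−t/τ) = e^(−0.62/0.259) = 0.09128.
Fraction remaining = 0.09128 → 9.128%.

9.1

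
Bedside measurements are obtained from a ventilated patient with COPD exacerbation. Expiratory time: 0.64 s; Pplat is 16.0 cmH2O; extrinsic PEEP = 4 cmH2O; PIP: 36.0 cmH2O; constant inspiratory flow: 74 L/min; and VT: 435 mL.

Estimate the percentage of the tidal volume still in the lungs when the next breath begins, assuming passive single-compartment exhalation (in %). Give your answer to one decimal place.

Flow: 74 L/min ÷ 60 = 1.2333 L/s.
R = (PIP − Pplat)/V̇ = (36.0 − 16.0) / 1.2333 = 20.0/1.2333 = 16.217 cmH2O·s/L.
C = Vt/(Pplat − PEEP) = 435.0 / (16.0 − 4) = 435.0/12.0 = 36.25 mL/cmH2O.
τ = R × C = 16.217 × 0.03625 L/cmH2O = 0.5879 s.
Fraction remaining at end-expiration = e^(−Te/τ) = e^(−0.64/0.5879) = 0.3367 → 33.67%.

33.7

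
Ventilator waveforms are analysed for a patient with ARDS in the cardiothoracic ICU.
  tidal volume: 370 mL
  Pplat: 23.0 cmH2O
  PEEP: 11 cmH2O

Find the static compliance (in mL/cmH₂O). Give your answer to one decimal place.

Cstat = Vt / (Pplat − PEEP) = 370 / (23.0 − 11) = 370 / 12.0 = 30.833 mL/cmH2O.

30.8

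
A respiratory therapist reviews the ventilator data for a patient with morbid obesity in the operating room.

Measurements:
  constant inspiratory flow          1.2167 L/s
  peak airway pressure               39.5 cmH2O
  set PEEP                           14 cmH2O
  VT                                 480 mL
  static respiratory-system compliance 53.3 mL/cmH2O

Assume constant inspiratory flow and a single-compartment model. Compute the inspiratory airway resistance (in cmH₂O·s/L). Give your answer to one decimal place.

13.6

Equation of motion (constant flow): PIP = Vt/C + R·V̇ + PEEP.
R·V̇ = PIP − Vt/C − PEEP = 39.5 − 480/53.3 − 14 = 39.5 − 9.006 − 14 = 16.494 cmH2O.
R = 16.494 / 1.2167 = 13.556 cmH2O·s/L.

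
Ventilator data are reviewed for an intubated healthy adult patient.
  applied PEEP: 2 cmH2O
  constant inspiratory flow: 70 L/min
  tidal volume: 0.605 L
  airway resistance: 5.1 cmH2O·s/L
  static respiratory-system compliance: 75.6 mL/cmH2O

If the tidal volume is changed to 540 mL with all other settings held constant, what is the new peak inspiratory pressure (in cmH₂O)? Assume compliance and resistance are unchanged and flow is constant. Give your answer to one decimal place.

15.1

Flow: 70 L/min ÷ 60 = 1.1667 L/s.
PIP = Vt/C + R·V̇ + PEEP (constant-flow equation of motion).
Only the elastic term changes: ΔPIP = ΔVt / C = (540 − 605) / 75.6 = -0.8598 cmH2O.
Original PIP = 605/75.6 + 5.1×1.1667 + 2 = 15.953 cmH2O; new PIP = 15.953 + (-0.8598) = 15.093 cmH2O.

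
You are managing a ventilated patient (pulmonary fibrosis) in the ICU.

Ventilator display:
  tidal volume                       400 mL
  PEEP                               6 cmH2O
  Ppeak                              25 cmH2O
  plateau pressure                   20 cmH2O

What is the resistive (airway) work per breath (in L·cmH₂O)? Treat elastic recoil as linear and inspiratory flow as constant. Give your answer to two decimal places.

2.00

With constant inspiratory flow the resistive pressure is constant at PIP − Pplat = 25 − 20 = 5.0 cmH2O, so resistive work = 5.0 × 0.400 = 2.0 L·cmH2O.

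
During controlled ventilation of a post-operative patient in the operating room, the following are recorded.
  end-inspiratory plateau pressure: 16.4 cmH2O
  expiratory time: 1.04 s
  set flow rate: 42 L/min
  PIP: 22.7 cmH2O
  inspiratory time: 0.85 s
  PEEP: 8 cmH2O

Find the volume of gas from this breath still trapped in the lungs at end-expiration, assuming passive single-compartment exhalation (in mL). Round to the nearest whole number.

116

Flow: 42 L/min ÷ 60 = 0.7 L/s.
Vt = flow × Ti = 0.7 L/s × 0.85 s × 1000 mL/L = 595.0 mL.
R = (PIP − Pplat)/V̇ = (22.7 − 16.4) / 0.7 = 6.3/0.7 = 9.0 cmH2O·s/L.
C = Vt/(Pplat − PEEP) = 595.0 / (16.4 − 8) = 595.0/8.4 = 70.833 mL/cmH2O.
τ = R × C = 9.0 × 0.07083 L/cmH2O = 0.6375 s.
Fraction remaining = e^(−Te/τ) = e^(−1.04/0.6375) = 0.1957.
Trapped volume = 595.0 × 0.1957 = 116.44 mL.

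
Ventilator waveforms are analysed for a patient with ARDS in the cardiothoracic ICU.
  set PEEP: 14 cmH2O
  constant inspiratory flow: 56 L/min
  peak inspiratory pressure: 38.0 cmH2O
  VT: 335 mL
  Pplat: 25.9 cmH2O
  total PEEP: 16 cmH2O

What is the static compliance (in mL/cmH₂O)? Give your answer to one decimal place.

33.8

End-expiratory occlusion gives total PEEP = 16 cmH2O (intrinsic PEEP = 16 − 14 = 2). Use total PEEP for the elastic gradient.
Cstat = Vt / (Pplat − PEEPtotal) = 335 / (25.9 − 16) = 335 / 9.9 = 33.838 mL/cmH2O.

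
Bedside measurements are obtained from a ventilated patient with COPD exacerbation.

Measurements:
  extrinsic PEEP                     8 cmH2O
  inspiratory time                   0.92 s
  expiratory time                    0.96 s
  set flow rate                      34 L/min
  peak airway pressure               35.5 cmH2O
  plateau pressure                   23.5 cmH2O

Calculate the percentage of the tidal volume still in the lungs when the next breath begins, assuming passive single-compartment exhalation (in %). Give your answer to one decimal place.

26.0

Flow: 34 L/min ÷ 60 = 0.5667 L/s.
Vt = flow × Ti = 0.5667 L/s × 0.92 s × 1000 mL/L = 521.36 mL.
R = (PIP − Pplat)/V̇ = (35.5 − 23.5) / 0.5667 = 12.0/0.5667 = 21.175 cmH2O·s/L.
C = Vt/(Pplat − PEEP) = 521.36 / (23.5 − 8) = 521.36/15.5 = 33.636 mL/cmH2O.
τ = R × C = 21.175 × 0.03364 L/cmH2O = 0.7123 s.
Fraction remaining at end-expiration = e^(−Te/τ) = e^(−0.96/0.7123) = 0.2598 → 25.98%.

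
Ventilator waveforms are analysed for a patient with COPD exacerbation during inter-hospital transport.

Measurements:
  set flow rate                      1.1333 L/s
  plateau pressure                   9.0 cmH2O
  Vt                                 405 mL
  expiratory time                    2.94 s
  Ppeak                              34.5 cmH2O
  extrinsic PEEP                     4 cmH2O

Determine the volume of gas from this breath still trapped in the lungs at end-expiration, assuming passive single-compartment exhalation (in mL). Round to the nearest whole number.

R = (PIP − Pplat)/V̇ = (34.5 − 9.0) / 1.1333 = 25.5/1.1333 = 22.501 cmH2O·s/L.
C = Vt/(Pplat − PEEP) = 405.0 / (9.0 − 4) = 405.0/5.0 = 81.0 mL/cmH2O.
τ = R × C = 22.501 × 0.081 L/cmH2O = 1.823 s.
Fraction remaining = e^(−Te/τ) = e^(−2.94/1.823) = 0.1993.
Trapped volume = 405.0 × 0.1993 = 80.717 mL.

81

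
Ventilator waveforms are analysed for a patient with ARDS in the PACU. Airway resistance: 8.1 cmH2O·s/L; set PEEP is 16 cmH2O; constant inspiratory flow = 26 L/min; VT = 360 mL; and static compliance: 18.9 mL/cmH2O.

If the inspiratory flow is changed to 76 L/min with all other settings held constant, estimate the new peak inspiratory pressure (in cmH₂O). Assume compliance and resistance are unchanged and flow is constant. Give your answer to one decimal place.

Flow: 26 L/min ÷ 60 = 0.4333 L/s.
New flow: 76 L/min ÷ 60 = 1.2667 L/s.
PIP = Vt/C + R·V̇ + PEEP (constant-flow equation of motion).
Only the resistive term changes: ΔPIP = R × ΔV̇ = 8.1 × (1.2667 − 0.4333) = 8.1 × 0.8334 = 6.751 cmH2O.
Original PIP = 360/18.9 + 8.1×0.4333 + 16 = 38.557 cmH2O; new PIP = 38.557 + (6.751) = 45.308 cmH2O.

45.3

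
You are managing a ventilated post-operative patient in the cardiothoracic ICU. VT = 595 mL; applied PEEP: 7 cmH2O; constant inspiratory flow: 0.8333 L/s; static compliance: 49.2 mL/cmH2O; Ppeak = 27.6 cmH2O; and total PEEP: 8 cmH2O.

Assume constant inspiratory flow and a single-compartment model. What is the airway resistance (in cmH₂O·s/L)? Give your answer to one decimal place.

9.0

Total PEEP = 8 cmH2O (set 7 + intrinsic 1); this is the baseline alveolar pressure.
Equation of motion (constant flow): PIP = Vt/C + R·V̇ + PEEP.
R·V̇ = PIP − Vt/C − PEEP = 27.6 − 595/49.2 − 8 = 27.6 − 12.093 − 8 = 7.507 cmH2O.
R = 7.507 / 0.8333 = 9.009 cmH2O·s/L.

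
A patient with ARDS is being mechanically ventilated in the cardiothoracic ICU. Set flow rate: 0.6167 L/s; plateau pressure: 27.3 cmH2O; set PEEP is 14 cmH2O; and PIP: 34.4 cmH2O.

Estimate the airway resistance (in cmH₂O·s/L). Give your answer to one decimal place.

Raw = (PIP − Pplat) / flow = (34.4 − 27.3) / 0.6167 = 7.1 / 0.6167 = 11.513 cmH2O·s/L.

11.5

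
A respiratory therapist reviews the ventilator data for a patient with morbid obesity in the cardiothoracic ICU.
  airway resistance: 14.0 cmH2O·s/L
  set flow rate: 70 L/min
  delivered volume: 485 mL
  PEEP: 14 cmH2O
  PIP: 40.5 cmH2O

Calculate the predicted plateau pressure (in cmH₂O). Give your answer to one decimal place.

Flow: 70 L/min ÷ 60 = 1.1667 L/s.
Pplat = PIP − Raw × flow = 40.5 − 14.0 × 1.1667 = 40.5 − 16.334 = 24.166 cmH2O.

24.2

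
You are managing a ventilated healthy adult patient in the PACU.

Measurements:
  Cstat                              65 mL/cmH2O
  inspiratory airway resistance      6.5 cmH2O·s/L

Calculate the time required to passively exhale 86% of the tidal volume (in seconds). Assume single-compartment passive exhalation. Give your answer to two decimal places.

τ = R × C = 6.5 × 65 mL/cmH2O = 6.5 × 0.065 L/cmH2O = 0.4225 s.
Exhaled fraction f = 1 − e^(−t/τ) → t = −τ·ln(1 − f) = −0.4225·ln(0.14) = 0.8307 s.

0.83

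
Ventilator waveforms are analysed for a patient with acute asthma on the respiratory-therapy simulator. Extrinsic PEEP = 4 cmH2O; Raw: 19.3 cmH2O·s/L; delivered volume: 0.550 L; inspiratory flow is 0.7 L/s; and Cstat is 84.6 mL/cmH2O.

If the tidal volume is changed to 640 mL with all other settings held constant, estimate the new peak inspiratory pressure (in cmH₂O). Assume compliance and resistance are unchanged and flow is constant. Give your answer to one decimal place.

25.1

PIP = Vt/C + R·V̇ + PEEP (constant-flow equation of motion).
Only the elastic term changes: ΔPIP = ΔVt / C = (640 − 550) / 84.6 = 1.064 cmH2O.
Original PIP = 550/84.6 + 19.3×0.7 + 4 = 24.011 cmH2O; new PIP = 24.011 + (1.064) = 25.075 cmH2O.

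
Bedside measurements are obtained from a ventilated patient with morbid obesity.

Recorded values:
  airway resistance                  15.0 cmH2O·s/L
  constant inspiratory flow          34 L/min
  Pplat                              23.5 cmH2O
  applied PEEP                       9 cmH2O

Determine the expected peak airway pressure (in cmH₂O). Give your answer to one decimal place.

Flow: 34 L/min ÷ 60 = 0.5667 L/s.
PIP = Pplat + Raw × flow = 23.5 + 15.0 × 0.5667 = 23.5 + 8.501 = 32.001 cmH2O.

32.0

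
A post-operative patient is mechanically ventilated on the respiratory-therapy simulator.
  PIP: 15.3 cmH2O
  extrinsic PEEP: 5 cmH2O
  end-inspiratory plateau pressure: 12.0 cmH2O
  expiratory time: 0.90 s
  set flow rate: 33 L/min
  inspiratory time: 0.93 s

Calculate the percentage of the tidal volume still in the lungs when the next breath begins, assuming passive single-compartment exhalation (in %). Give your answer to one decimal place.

Flow: 33 L/min ÷ 60 = 0.55 L/s.
Vt = flow × Ti = 0.55 L/s × 0.93 s × 1000 mL/L = 511.5 mL.
R = (PIP − Pplat)/V̇ = (15.3 − 12.0) / 0.55 = 3.3/0.55 = 6.0 cmH2O·s/L.
C = Vt/(Pplat − PEEP) = 511.5 / (12.0 − 5) = 511.5/7.0 = 73.071 mL/cmH2O.
τ = R × C = 6.0 × 0.07307 L/cmH2O = 0.4384 s.
Fraction remaining at end-expiration = e^(−Te/τ) = e^(−0.90/0.4384) = 0.1284 → 12.84%.

12.8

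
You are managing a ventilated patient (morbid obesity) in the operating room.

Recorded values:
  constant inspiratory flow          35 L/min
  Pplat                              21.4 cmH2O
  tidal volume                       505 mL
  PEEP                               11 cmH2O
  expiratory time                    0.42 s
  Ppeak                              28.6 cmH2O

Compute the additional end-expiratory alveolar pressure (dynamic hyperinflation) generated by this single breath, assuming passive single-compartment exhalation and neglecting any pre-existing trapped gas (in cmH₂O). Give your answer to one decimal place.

5.2

Flow: 35 L/min ÷ 60 = 0.5833 L/s.
R = (PIP − Pplat)/V̇ = (28.6 − 21.4) / 0.5833 = 7.2/0.5833 = 12.344 cmH2O·s/L.
C = Vt/(Pplat − PEEP) = 505.0 / (21.4 − 11) = 505.0/10.4 = 48.558 mL/cmH2O.
τ = R × C = 12.344 × 0.04856 L/cmH2O = 0.5994 s.
Fraction remaining = e^(−Te/τ) = e^(−0.42/0.5994) = 0.4962; trapped volume = 505.0 × 0.4962 = 250.58 mL.
Additional alveolar pressure from trapping ≈ V_trapped / C = 250.58 / 48.558 = 5.16 cmH2O.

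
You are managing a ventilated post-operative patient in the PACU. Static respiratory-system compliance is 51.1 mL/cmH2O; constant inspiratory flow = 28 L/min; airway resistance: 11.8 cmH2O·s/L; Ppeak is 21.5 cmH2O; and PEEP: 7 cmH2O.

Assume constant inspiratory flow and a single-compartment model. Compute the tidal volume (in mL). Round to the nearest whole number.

Flow: 28 L/min ÷ 60 = 0.4667 L/s.
Equation of motion (constant flow): PIP = Vt/C + R·V̇ + PEEP.
Vt/C = PIP − R·V̇ − PEEP = 21.5 − 5.507 − 7 = 8.993 cmH2O.
Vt = C × 8.993 = 51.1 × 8.993 = 459.54 mL.

460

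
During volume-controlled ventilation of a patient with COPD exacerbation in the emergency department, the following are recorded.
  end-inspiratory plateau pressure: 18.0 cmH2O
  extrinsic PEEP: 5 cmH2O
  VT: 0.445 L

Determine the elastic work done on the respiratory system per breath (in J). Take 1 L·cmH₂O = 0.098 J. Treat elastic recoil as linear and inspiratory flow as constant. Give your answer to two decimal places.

Elastic work ≈ ½ × (Pplat − PEEP) × Vt = 0.5 × (18.0 − 5) × 0.445 L = 0.5 × 13.0 × 0.445 = 2.893 L·cmH2O.
× 0.098 J/(L·cmH2O) → 0.2835 J.

0.28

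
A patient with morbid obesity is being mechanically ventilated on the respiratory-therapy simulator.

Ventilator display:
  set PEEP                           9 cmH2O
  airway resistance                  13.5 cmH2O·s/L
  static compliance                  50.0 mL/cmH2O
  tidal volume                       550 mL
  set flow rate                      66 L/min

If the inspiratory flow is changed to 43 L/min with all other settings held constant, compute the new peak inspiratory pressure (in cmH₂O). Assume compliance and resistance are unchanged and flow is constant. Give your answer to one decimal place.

29.7

Flow: 66 L/min ÷ 60 = 1.1 L/s.
New flow: 43 L/min ÷ 60 = 0.7167 L/s.
PIP = Vt/C + R·V̇ + PEEP (constant-flow equation of motion).
Only the resistive term changes: ΔPIP = R × ΔV̇ = 13.5 × (0.7167 − 1.1) = 13.5 × -0.3833 = -5.175 cmH2O.
Original PIP = 550/50.0 + 13.5×1.1 + 9 = 34.85 cmH2O; new PIP = 34.85 + (-5.175) = 29.675 cmH2O.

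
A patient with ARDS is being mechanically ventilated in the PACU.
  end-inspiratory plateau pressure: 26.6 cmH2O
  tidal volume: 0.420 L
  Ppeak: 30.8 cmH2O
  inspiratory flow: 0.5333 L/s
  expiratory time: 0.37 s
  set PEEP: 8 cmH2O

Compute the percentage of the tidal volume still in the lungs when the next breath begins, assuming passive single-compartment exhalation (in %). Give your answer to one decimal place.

R = (PIP − Pplat)/V̇ = (30.8 − 26.6) / 0.5333 = 4.2/0.5333 = 7.875 cmH2O·s/L.
C = Vt/(Pplat − PEEP) = 420.0 / (26.6 − 8) = 420.0/18.6 = 22.581 mL/cmH2O.
τ = R × C = 7.875 × 0.02258 L/cmH2O = 0.1778 s.
Fraction remaining at end-expiration = e^(−Te/τ) = e^(−0.37/0.1778) = 0.1248 → 12.48%.

12.5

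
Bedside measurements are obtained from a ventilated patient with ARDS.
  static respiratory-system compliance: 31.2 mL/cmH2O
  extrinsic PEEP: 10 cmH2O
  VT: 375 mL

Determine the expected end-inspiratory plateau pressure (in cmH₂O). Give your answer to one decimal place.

Pplat = PEEP + Vt / Cstat = 10 + 375 / 31.2 = 10 + 12.019 = 22.019 cmH2O.

22.0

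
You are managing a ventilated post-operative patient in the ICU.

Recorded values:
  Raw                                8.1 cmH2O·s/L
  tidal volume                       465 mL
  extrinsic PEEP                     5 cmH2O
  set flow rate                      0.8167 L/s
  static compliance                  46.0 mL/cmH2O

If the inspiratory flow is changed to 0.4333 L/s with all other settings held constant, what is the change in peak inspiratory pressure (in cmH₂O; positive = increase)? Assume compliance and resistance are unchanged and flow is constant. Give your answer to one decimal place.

PIP = Vt/C + R·V̇ + PEEP (constant-flow equation of motion).
Only the resistive term changes: ΔPIP = R × ΔV̇ = 8.1 × (0.4333 − 0.8167) = 8.1 × -0.3834 = -3.106 cmH2O.

-3.1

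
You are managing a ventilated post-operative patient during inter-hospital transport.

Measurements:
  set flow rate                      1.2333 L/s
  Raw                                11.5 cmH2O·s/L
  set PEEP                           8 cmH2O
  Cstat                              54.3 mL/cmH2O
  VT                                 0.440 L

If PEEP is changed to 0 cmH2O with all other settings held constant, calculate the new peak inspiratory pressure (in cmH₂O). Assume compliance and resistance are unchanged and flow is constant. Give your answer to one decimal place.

22.3

PIP = Vt/C + R·V̇ + PEEP (constant-flow equation of motion).
Only the baseline term changes: ΔPIP = ΔPEEP = 0 − 8 = -8.0 cmH2O.
Original PIP = 440/54.3 + 11.5×1.2333 + 8 = 30.286 cmH2O; new PIP = 30.286 + (-8.0) = 22.286 cmH2O.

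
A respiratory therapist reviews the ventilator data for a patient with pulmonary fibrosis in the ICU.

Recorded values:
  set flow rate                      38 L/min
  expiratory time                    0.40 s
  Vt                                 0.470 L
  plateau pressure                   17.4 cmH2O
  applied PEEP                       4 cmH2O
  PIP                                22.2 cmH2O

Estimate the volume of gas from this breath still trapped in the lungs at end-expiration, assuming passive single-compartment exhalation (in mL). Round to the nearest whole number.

104

Flow: 38 L/min ÷ 60 = 0.6333 L/s.
R = (PIP − Pplat)/V̇ = (22.2 − 17.4) / 0.6333 = 4.8/0.6333 = 7.579 cmH2O·s/L.
C = Vt/(Pplat − PEEP) = 470.0 / (17.4 − 4) = 470.0/13.4 = 35.075 mL/cmH2O.
τ = R × C = 7.579 × 0.03508 L/cmH2O = 0.2659 s.
Fraction remaining = e^(−Te/τ) = e^(−0.40/0.2659) = 0.2222.
Trapped volume = 470.0 × 0.2222 = 104.43 mL.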